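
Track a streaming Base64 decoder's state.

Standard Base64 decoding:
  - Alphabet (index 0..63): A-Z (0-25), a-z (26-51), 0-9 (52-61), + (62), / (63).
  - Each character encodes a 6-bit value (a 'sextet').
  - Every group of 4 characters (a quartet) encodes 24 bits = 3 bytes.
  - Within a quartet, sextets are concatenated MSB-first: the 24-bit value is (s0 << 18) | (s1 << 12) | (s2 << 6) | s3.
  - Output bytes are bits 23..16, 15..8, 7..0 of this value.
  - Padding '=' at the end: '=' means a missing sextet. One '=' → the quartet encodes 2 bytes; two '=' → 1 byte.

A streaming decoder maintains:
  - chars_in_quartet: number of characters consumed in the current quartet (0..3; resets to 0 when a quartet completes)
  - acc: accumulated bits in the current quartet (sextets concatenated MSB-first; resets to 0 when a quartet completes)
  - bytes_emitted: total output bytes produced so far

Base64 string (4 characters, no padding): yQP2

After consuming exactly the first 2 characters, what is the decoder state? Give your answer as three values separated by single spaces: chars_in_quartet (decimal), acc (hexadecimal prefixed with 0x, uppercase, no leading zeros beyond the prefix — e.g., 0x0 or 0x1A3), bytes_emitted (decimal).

Answer: 2 0xC90 0

Derivation:
After char 0 ('y'=50): chars_in_quartet=1 acc=0x32 bytes_emitted=0
After char 1 ('Q'=16): chars_in_quartet=2 acc=0xC90 bytes_emitted=0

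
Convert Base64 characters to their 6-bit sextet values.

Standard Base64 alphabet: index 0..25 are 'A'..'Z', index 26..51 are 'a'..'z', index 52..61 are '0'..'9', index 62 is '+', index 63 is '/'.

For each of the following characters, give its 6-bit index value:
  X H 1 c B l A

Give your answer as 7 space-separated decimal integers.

'X': A..Z range, ord('X') − ord('A') = 23
'H': A..Z range, ord('H') − ord('A') = 7
'1': 0..9 range, 52 + ord('1') − ord('0') = 53
'c': a..z range, 26 + ord('c') − ord('a') = 28
'B': A..Z range, ord('B') − ord('A') = 1
'l': a..z range, 26 + ord('l') − ord('a') = 37
'A': A..Z range, ord('A') − ord('A') = 0

Answer: 23 7 53 28 1 37 0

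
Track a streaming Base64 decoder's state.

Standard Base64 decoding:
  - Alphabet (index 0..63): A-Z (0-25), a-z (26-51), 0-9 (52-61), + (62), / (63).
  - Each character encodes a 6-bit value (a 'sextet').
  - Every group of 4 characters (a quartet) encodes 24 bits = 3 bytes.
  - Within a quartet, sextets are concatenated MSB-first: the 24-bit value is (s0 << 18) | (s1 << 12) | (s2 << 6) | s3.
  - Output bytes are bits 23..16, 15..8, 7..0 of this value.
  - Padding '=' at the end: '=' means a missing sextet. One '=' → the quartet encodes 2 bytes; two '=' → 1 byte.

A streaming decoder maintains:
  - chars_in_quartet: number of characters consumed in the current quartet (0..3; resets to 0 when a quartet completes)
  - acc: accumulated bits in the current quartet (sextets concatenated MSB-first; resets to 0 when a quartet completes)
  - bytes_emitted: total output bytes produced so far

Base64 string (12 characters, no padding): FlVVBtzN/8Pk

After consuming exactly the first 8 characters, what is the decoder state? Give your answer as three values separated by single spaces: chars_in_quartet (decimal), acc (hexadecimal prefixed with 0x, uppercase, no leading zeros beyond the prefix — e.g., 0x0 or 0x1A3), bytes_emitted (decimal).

After char 0 ('F'=5): chars_in_quartet=1 acc=0x5 bytes_emitted=0
After char 1 ('l'=37): chars_in_quartet=2 acc=0x165 bytes_emitted=0
After char 2 ('V'=21): chars_in_quartet=3 acc=0x5955 bytes_emitted=0
After char 3 ('V'=21): chars_in_quartet=4 acc=0x165555 -> emit 16 55 55, reset; bytes_emitted=3
After char 4 ('B'=1): chars_in_quartet=1 acc=0x1 bytes_emitted=3
After char 5 ('t'=45): chars_in_quartet=2 acc=0x6D bytes_emitted=3
After char 6 ('z'=51): chars_in_quartet=3 acc=0x1B73 bytes_emitted=3
After char 7 ('N'=13): chars_in_quartet=4 acc=0x6DCCD -> emit 06 DC CD, reset; bytes_emitted=6

Answer: 0 0x0 6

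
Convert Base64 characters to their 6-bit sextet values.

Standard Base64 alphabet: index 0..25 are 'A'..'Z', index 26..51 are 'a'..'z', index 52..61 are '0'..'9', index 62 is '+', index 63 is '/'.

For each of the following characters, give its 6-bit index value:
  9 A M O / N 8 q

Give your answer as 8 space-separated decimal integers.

Answer: 61 0 12 14 63 13 60 42

Derivation:
'9': 0..9 range, 52 + ord('9') − ord('0') = 61
'A': A..Z range, ord('A') − ord('A') = 0
'M': A..Z range, ord('M') − ord('A') = 12
'O': A..Z range, ord('O') − ord('A') = 14
'/': index 63
'N': A..Z range, ord('N') − ord('A') = 13
'8': 0..9 range, 52 + ord('8') − ord('0') = 60
'q': a..z range, 26 + ord('q') − ord('a') = 42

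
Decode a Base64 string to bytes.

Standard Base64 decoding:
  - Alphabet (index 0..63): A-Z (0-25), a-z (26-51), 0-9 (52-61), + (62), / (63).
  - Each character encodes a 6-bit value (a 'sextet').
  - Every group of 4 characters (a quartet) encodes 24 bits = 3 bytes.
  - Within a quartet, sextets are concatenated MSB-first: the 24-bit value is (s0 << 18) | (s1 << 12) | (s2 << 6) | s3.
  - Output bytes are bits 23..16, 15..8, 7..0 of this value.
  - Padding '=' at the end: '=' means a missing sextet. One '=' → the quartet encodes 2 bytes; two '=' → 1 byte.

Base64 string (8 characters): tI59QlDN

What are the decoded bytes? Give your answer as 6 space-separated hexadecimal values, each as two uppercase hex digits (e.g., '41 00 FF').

Answer: B4 8E 7D 42 50 CD

Derivation:
After char 0 ('t'=45): chars_in_quartet=1 acc=0x2D bytes_emitted=0
After char 1 ('I'=8): chars_in_quartet=2 acc=0xB48 bytes_emitted=0
After char 2 ('5'=57): chars_in_quartet=3 acc=0x2D239 bytes_emitted=0
After char 3 ('9'=61): chars_in_quartet=4 acc=0xB48E7D -> emit B4 8E 7D, reset; bytes_emitted=3
After char 4 ('Q'=16): chars_in_quartet=1 acc=0x10 bytes_emitted=3
After char 5 ('l'=37): chars_in_quartet=2 acc=0x425 bytes_emitted=3
After char 6 ('D'=3): chars_in_quartet=3 acc=0x10943 bytes_emitted=3
After char 7 ('N'=13): chars_in_quartet=4 acc=0x4250CD -> emit 42 50 CD, reset; bytes_emitted=6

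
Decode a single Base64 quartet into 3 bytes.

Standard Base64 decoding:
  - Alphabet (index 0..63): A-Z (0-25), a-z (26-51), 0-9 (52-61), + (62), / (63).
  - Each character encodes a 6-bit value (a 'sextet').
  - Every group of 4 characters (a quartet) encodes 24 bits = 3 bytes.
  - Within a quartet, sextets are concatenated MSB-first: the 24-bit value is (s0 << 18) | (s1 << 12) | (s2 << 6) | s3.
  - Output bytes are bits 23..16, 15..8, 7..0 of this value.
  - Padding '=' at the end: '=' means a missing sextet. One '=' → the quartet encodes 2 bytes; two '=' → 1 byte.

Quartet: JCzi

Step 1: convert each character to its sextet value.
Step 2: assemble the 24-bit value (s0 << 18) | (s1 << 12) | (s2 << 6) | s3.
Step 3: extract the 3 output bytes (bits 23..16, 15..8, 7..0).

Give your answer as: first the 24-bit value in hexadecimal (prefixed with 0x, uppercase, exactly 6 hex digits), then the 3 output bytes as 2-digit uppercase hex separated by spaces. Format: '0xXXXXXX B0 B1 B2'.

Answer: 0x242CE2 24 2C E2

Derivation:
Sextets: J=9, C=2, z=51, i=34
24-bit: (9<<18) | (2<<12) | (51<<6) | 34
      = 0x240000 | 0x002000 | 0x000CC0 | 0x000022
      = 0x242CE2
Bytes: (v>>16)&0xFF=24, (v>>8)&0xFF=2C, v&0xFF=E2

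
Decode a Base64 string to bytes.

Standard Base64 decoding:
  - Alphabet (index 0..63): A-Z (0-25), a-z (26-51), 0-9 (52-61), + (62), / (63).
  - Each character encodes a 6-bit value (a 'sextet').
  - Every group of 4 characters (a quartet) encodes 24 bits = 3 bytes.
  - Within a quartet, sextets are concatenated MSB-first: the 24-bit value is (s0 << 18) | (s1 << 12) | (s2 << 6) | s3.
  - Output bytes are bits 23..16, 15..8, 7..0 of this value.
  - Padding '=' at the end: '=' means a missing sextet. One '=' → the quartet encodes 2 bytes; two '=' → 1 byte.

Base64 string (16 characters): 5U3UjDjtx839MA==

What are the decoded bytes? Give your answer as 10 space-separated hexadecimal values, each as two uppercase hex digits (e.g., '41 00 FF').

Answer: E5 4D D4 8C 38 ED C7 CD FD 30

Derivation:
After char 0 ('5'=57): chars_in_quartet=1 acc=0x39 bytes_emitted=0
After char 1 ('U'=20): chars_in_quartet=2 acc=0xE54 bytes_emitted=0
After char 2 ('3'=55): chars_in_quartet=3 acc=0x39537 bytes_emitted=0
After char 3 ('U'=20): chars_in_quartet=4 acc=0xE54DD4 -> emit E5 4D D4, reset; bytes_emitted=3
After char 4 ('j'=35): chars_in_quartet=1 acc=0x23 bytes_emitted=3
After char 5 ('D'=3): chars_in_quartet=2 acc=0x8C3 bytes_emitted=3
After char 6 ('j'=35): chars_in_quartet=3 acc=0x230E3 bytes_emitted=3
After char 7 ('t'=45): chars_in_quartet=4 acc=0x8C38ED -> emit 8C 38 ED, reset; bytes_emitted=6
After char 8 ('x'=49): chars_in_quartet=1 acc=0x31 bytes_emitted=6
After char 9 ('8'=60): chars_in_quartet=2 acc=0xC7C bytes_emitted=6
After char 10 ('3'=55): chars_in_quartet=3 acc=0x31F37 bytes_emitted=6
After char 11 ('9'=61): chars_in_quartet=4 acc=0xC7CDFD -> emit C7 CD FD, reset; bytes_emitted=9
After char 12 ('M'=12): chars_in_quartet=1 acc=0xC bytes_emitted=9
After char 13 ('A'=0): chars_in_quartet=2 acc=0x300 bytes_emitted=9
Padding '==': partial quartet acc=0x300 -> emit 30; bytes_emitted=10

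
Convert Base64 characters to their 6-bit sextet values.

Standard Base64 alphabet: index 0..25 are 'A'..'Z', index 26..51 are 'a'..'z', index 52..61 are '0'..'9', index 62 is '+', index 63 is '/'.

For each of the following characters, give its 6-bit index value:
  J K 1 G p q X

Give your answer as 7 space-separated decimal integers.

'J': A..Z range, ord('J') − ord('A') = 9
'K': A..Z range, ord('K') − ord('A') = 10
'1': 0..9 range, 52 + ord('1') − ord('0') = 53
'G': A..Z range, ord('G') − ord('A') = 6
'p': a..z range, 26 + ord('p') − ord('a') = 41
'q': a..z range, 26 + ord('q') − ord('a') = 42
'X': A..Z range, ord('X') − ord('A') = 23

Answer: 9 10 53 6 41 42 23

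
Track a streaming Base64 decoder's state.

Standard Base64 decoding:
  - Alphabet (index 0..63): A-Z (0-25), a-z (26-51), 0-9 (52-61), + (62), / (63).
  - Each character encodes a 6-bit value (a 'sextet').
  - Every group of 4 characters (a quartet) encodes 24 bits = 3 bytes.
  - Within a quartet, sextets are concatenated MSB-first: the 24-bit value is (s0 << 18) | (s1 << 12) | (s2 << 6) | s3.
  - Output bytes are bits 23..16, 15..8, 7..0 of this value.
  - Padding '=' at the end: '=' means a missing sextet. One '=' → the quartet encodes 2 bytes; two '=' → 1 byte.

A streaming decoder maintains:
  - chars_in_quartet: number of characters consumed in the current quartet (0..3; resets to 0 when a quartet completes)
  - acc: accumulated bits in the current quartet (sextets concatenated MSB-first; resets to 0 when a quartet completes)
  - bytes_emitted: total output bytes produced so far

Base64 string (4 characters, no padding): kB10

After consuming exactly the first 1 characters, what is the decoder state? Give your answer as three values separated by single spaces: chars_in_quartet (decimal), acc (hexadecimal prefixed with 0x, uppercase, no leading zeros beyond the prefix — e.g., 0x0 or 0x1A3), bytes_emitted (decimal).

Answer: 1 0x24 0

Derivation:
After char 0 ('k'=36): chars_in_quartet=1 acc=0x24 bytes_emitted=0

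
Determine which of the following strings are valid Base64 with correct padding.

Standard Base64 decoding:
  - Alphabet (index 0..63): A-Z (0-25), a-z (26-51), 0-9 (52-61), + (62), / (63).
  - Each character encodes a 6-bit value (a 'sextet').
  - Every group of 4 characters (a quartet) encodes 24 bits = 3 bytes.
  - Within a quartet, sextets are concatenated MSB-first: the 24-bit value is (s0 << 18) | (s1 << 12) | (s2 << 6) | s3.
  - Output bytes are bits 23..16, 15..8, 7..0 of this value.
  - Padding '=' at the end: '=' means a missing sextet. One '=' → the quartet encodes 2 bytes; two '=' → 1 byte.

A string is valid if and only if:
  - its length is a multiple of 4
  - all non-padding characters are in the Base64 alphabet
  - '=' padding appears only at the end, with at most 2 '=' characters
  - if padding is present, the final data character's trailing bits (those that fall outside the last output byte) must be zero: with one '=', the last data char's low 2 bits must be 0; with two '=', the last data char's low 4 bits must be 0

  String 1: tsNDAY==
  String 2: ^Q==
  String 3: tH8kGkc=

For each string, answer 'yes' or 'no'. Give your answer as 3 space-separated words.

String 1: 'tsNDAY==' → invalid (bad trailing bits)
String 2: '^Q==' → invalid (bad char(s): ['^'])
String 3: 'tH8kGkc=' → valid

Answer: no no yes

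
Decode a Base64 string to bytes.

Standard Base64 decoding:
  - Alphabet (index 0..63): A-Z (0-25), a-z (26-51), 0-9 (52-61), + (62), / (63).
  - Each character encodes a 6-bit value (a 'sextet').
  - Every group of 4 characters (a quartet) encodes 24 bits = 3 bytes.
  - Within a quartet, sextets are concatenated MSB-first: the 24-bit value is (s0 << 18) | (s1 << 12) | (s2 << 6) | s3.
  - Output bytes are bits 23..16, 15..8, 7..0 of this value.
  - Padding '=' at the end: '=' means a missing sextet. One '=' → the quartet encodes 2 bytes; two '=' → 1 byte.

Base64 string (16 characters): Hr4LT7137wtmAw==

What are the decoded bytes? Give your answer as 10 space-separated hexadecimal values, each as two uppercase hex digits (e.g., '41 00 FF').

After char 0 ('H'=7): chars_in_quartet=1 acc=0x7 bytes_emitted=0
After char 1 ('r'=43): chars_in_quartet=2 acc=0x1EB bytes_emitted=0
After char 2 ('4'=56): chars_in_quartet=3 acc=0x7AF8 bytes_emitted=0
After char 3 ('L'=11): chars_in_quartet=4 acc=0x1EBE0B -> emit 1E BE 0B, reset; bytes_emitted=3
After char 4 ('T'=19): chars_in_quartet=1 acc=0x13 bytes_emitted=3
After char 5 ('7'=59): chars_in_quartet=2 acc=0x4FB bytes_emitted=3
After char 6 ('1'=53): chars_in_quartet=3 acc=0x13EF5 bytes_emitted=3
After char 7 ('3'=55): chars_in_quartet=4 acc=0x4FBD77 -> emit 4F BD 77, reset; bytes_emitted=6
After char 8 ('7'=59): chars_in_quartet=1 acc=0x3B bytes_emitted=6
After char 9 ('w'=48): chars_in_quartet=2 acc=0xEF0 bytes_emitted=6
After char 10 ('t'=45): chars_in_quartet=3 acc=0x3BC2D bytes_emitted=6
After char 11 ('m'=38): chars_in_quartet=4 acc=0xEF0B66 -> emit EF 0B 66, reset; bytes_emitted=9
After char 12 ('A'=0): chars_in_quartet=1 acc=0x0 bytes_emitted=9
After char 13 ('w'=48): chars_in_quartet=2 acc=0x30 bytes_emitted=9
Padding '==': partial quartet acc=0x30 -> emit 03; bytes_emitted=10

Answer: 1E BE 0B 4F BD 77 EF 0B 66 03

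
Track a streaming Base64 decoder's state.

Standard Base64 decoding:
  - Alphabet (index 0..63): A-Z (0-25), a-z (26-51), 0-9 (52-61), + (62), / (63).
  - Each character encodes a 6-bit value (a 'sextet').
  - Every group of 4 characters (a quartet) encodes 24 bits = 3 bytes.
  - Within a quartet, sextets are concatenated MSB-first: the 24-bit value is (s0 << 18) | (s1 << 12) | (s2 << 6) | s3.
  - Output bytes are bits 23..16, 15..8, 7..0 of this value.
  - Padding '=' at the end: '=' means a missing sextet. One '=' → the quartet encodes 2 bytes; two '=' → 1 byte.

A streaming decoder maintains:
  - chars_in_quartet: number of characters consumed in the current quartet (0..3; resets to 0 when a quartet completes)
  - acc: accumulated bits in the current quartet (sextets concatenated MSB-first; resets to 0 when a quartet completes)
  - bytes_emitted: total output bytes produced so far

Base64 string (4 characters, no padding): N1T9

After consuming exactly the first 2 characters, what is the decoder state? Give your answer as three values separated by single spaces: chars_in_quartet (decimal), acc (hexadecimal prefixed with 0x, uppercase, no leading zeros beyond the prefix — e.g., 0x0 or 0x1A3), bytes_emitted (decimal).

After char 0 ('N'=13): chars_in_quartet=1 acc=0xD bytes_emitted=0
After char 1 ('1'=53): chars_in_quartet=2 acc=0x375 bytes_emitted=0

Answer: 2 0x375 0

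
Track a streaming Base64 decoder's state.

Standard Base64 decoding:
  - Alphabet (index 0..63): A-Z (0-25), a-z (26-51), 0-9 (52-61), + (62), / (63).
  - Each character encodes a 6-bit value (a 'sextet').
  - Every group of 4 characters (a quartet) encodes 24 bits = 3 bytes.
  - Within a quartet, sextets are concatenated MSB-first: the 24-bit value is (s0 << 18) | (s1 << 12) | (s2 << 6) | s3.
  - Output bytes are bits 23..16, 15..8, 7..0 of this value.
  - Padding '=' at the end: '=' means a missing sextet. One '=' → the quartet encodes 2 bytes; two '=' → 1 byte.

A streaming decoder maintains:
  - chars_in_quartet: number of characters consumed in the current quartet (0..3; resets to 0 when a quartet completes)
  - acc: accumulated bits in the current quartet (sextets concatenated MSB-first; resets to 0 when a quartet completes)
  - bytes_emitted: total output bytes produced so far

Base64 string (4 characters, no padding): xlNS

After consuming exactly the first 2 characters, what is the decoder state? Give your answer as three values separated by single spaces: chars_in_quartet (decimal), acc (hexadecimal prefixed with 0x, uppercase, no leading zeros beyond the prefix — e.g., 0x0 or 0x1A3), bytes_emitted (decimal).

After char 0 ('x'=49): chars_in_quartet=1 acc=0x31 bytes_emitted=0
After char 1 ('l'=37): chars_in_quartet=2 acc=0xC65 bytes_emitted=0

Answer: 2 0xC65 0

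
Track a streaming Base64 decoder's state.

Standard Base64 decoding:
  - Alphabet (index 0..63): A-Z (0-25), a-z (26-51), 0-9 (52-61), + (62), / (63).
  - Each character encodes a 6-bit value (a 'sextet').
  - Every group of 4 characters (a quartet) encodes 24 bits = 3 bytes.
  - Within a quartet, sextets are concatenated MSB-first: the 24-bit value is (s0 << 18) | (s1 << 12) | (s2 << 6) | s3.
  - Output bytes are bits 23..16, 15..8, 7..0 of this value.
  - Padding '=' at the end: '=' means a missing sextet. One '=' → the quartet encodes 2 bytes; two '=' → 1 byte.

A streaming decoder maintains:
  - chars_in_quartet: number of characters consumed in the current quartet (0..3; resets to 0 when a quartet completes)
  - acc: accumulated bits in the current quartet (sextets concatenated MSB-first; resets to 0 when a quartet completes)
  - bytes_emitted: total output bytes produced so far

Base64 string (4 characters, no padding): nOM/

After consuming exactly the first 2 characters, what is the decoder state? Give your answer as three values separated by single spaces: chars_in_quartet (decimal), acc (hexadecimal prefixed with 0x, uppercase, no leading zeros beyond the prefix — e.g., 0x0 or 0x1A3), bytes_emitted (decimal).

Answer: 2 0x9CE 0

Derivation:
After char 0 ('n'=39): chars_in_quartet=1 acc=0x27 bytes_emitted=0
After char 1 ('O'=14): chars_in_quartet=2 acc=0x9CE bytes_emitted=0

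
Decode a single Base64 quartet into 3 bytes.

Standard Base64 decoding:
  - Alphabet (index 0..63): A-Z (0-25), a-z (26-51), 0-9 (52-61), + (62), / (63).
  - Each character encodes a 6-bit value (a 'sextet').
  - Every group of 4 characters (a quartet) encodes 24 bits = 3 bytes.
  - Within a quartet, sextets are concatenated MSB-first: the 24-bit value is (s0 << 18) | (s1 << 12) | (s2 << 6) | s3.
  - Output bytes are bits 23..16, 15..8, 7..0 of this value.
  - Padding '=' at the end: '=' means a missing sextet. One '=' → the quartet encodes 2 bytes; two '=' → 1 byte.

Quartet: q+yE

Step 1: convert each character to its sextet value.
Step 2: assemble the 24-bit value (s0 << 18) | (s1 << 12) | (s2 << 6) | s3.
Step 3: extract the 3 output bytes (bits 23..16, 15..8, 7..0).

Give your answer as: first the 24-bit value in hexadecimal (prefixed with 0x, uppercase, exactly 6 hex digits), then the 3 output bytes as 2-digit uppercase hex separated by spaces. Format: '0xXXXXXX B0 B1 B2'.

Answer: 0xABEC84 AB EC 84

Derivation:
Sextets: q=42, +=62, y=50, E=4
24-bit: (42<<18) | (62<<12) | (50<<6) | 4
      = 0xA80000 | 0x03E000 | 0x000C80 | 0x000004
      = 0xABEC84
Bytes: (v>>16)&0xFF=AB, (v>>8)&0xFF=EC, v&0xFF=84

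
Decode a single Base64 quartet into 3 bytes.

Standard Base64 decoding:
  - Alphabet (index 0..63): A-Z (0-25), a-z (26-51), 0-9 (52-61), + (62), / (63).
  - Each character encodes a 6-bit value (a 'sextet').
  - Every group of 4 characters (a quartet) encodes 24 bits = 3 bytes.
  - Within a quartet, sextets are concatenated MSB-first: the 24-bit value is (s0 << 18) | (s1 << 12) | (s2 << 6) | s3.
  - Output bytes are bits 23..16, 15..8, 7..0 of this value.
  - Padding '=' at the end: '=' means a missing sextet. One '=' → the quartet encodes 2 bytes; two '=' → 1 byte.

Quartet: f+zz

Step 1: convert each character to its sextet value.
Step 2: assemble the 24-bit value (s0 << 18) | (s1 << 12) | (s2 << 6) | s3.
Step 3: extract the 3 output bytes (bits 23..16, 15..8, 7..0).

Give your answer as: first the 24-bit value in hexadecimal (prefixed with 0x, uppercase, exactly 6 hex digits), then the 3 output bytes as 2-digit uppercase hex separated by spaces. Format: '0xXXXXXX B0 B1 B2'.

Answer: 0x7FECF3 7F EC F3

Derivation:
Sextets: f=31, +=62, z=51, z=51
24-bit: (31<<18) | (62<<12) | (51<<6) | 51
      = 0x7C0000 | 0x03E000 | 0x000CC0 | 0x000033
      = 0x7FECF3
Bytes: (v>>16)&0xFF=7F, (v>>8)&0xFF=EC, v&0xFF=F3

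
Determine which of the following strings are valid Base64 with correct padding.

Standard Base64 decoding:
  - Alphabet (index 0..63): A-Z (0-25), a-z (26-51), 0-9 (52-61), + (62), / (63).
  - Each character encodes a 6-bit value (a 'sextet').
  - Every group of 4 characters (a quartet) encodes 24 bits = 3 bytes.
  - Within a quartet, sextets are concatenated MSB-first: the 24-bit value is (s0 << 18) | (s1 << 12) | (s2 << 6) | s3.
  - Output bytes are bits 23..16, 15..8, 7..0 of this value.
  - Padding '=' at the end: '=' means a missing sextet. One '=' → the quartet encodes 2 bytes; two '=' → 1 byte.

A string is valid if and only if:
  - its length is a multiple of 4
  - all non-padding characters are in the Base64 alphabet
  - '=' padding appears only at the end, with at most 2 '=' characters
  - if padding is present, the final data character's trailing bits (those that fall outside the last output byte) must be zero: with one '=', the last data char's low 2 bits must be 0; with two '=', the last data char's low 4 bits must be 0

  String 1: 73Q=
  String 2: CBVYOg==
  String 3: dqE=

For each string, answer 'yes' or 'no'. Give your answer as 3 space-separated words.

String 1: '73Q=' → valid
String 2: 'CBVYOg==' → valid
String 3: 'dqE=' → valid

Answer: yes yes yes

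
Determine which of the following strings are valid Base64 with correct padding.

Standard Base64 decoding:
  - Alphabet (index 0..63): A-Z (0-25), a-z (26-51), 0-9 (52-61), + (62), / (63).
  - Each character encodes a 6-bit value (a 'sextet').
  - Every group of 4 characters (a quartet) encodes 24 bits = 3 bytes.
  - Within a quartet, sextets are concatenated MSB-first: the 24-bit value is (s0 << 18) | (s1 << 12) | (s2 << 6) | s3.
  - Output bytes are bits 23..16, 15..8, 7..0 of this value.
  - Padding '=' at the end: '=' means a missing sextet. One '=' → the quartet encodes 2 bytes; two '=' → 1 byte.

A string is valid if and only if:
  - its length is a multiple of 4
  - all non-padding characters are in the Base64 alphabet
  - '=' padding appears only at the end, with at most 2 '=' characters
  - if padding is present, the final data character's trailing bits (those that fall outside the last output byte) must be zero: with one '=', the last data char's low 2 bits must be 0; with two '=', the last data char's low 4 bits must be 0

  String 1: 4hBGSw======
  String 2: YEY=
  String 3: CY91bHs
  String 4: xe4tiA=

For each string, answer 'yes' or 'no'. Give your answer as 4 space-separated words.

String 1: '4hBGSw======' → invalid (6 pad chars (max 2))
String 2: 'YEY=' → valid
String 3: 'CY91bHs' → invalid (len=7 not mult of 4)
String 4: 'xe4tiA=' → invalid (len=7 not mult of 4)

Answer: no yes no no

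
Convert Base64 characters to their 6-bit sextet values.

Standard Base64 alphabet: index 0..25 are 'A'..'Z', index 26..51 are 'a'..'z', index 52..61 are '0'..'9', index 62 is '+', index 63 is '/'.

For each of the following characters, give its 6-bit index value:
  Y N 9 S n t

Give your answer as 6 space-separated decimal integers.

Answer: 24 13 61 18 39 45

Derivation:
'Y': A..Z range, ord('Y') − ord('A') = 24
'N': A..Z range, ord('N') − ord('A') = 13
'9': 0..9 range, 52 + ord('9') − ord('0') = 61
'S': A..Z range, ord('S') − ord('A') = 18
'n': a..z range, 26 + ord('n') − ord('a') = 39
't': a..z range, 26 + ord('t') − ord('a') = 45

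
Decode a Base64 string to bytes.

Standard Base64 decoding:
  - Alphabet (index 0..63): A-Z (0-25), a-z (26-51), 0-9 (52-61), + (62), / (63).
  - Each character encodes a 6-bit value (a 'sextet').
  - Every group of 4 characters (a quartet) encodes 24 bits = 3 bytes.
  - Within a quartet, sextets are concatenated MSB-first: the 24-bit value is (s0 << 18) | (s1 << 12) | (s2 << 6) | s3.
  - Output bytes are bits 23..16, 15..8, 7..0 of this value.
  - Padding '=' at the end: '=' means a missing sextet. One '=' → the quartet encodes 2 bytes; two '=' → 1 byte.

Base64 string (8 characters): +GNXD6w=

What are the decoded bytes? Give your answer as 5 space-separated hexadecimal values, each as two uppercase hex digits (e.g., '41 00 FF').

Answer: F8 63 57 0F AC

Derivation:
After char 0 ('+'=62): chars_in_quartet=1 acc=0x3E bytes_emitted=0
After char 1 ('G'=6): chars_in_quartet=2 acc=0xF86 bytes_emitted=0
After char 2 ('N'=13): chars_in_quartet=3 acc=0x3E18D bytes_emitted=0
After char 3 ('X'=23): chars_in_quartet=4 acc=0xF86357 -> emit F8 63 57, reset; bytes_emitted=3
After char 4 ('D'=3): chars_in_quartet=1 acc=0x3 bytes_emitted=3
After char 5 ('6'=58): chars_in_quartet=2 acc=0xFA bytes_emitted=3
After char 6 ('w'=48): chars_in_quartet=3 acc=0x3EB0 bytes_emitted=3
Padding '=': partial quartet acc=0x3EB0 -> emit 0F AC; bytes_emitted=5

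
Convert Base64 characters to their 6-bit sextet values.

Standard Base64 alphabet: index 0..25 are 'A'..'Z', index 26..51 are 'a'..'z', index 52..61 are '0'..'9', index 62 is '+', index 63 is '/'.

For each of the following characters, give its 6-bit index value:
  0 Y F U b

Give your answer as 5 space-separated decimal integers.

Answer: 52 24 5 20 27

Derivation:
'0': 0..9 range, 52 + ord('0') − ord('0') = 52
'Y': A..Z range, ord('Y') − ord('A') = 24
'F': A..Z range, ord('F') − ord('A') = 5
'U': A..Z range, ord('U') − ord('A') = 20
'b': a..z range, 26 + ord('b') − ord('a') = 27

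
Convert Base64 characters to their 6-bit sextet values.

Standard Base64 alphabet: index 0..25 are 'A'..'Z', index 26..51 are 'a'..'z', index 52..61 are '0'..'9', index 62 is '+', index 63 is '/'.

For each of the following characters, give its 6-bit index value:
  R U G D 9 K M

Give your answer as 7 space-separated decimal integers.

'R': A..Z range, ord('R') − ord('A') = 17
'U': A..Z range, ord('U') − ord('A') = 20
'G': A..Z range, ord('G') − ord('A') = 6
'D': A..Z range, ord('D') − ord('A') = 3
'9': 0..9 range, 52 + ord('9') − ord('0') = 61
'K': A..Z range, ord('K') − ord('A') = 10
'M': A..Z range, ord('M') − ord('A') = 12

Answer: 17 20 6 3 61 10 12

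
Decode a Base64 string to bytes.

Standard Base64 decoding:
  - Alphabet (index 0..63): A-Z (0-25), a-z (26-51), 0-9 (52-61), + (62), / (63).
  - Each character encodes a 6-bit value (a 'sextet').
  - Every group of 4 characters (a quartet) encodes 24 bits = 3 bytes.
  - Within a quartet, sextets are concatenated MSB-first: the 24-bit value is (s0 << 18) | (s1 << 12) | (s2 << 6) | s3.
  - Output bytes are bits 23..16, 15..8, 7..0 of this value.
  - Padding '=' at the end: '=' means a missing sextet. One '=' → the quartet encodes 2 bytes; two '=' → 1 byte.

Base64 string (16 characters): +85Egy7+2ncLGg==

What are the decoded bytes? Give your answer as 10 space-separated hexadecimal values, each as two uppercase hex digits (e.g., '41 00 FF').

Answer: FB CE 44 83 2E FE DA 77 0B 1A

Derivation:
After char 0 ('+'=62): chars_in_quartet=1 acc=0x3E bytes_emitted=0
After char 1 ('8'=60): chars_in_quartet=2 acc=0xFBC bytes_emitted=0
After char 2 ('5'=57): chars_in_quartet=3 acc=0x3EF39 bytes_emitted=0
After char 3 ('E'=4): chars_in_quartet=4 acc=0xFBCE44 -> emit FB CE 44, reset; bytes_emitted=3
After char 4 ('g'=32): chars_in_quartet=1 acc=0x20 bytes_emitted=3
After char 5 ('y'=50): chars_in_quartet=2 acc=0x832 bytes_emitted=3
After char 6 ('7'=59): chars_in_quartet=3 acc=0x20CBB bytes_emitted=3
After char 7 ('+'=62): chars_in_quartet=4 acc=0x832EFE -> emit 83 2E FE, reset; bytes_emitted=6
After char 8 ('2'=54): chars_in_quartet=1 acc=0x36 bytes_emitted=6
After char 9 ('n'=39): chars_in_quartet=2 acc=0xDA7 bytes_emitted=6
After char 10 ('c'=28): chars_in_quartet=3 acc=0x369DC bytes_emitted=6
After char 11 ('L'=11): chars_in_quartet=4 acc=0xDA770B -> emit DA 77 0B, reset; bytes_emitted=9
After char 12 ('G'=6): chars_in_quartet=1 acc=0x6 bytes_emitted=9
After char 13 ('g'=32): chars_in_quartet=2 acc=0x1A0 bytes_emitted=9
Padding '==': partial quartet acc=0x1A0 -> emit 1A; bytes_emitted=10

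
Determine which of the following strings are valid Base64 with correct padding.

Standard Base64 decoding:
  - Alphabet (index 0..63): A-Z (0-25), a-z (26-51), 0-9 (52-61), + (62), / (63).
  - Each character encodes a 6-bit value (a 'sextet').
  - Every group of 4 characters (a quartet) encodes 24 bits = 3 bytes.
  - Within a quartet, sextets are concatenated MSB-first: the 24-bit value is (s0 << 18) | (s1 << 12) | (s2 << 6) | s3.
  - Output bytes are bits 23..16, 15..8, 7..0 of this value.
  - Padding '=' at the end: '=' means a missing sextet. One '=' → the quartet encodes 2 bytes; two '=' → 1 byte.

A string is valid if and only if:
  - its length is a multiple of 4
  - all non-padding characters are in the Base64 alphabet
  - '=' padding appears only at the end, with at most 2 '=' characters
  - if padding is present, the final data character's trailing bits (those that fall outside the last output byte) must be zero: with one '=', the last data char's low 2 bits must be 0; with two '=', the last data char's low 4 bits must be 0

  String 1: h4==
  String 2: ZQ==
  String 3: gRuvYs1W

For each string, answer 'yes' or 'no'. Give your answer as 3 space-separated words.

String 1: 'h4==' → invalid (bad trailing bits)
String 2: 'ZQ==' → valid
String 3: 'gRuvYs1W' → valid

Answer: no yes yes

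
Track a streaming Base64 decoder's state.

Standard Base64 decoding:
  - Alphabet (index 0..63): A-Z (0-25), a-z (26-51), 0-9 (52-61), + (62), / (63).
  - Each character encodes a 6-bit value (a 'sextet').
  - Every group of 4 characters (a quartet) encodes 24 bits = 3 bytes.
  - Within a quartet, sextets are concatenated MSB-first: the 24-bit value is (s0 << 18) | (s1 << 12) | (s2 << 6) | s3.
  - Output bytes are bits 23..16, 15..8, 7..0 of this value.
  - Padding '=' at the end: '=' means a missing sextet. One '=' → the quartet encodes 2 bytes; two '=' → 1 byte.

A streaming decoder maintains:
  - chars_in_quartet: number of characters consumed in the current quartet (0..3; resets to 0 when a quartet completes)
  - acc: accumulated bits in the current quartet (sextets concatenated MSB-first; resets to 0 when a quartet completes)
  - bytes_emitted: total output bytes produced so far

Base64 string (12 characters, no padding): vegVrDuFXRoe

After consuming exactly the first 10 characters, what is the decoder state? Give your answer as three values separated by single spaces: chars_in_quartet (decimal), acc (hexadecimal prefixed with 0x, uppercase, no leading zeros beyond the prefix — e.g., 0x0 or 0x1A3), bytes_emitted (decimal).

After char 0 ('v'=47): chars_in_quartet=1 acc=0x2F bytes_emitted=0
After char 1 ('e'=30): chars_in_quartet=2 acc=0xBDE bytes_emitted=0
After char 2 ('g'=32): chars_in_quartet=3 acc=0x2F7A0 bytes_emitted=0
After char 3 ('V'=21): chars_in_quartet=4 acc=0xBDE815 -> emit BD E8 15, reset; bytes_emitted=3
After char 4 ('r'=43): chars_in_quartet=1 acc=0x2B bytes_emitted=3
After char 5 ('D'=3): chars_in_quartet=2 acc=0xAC3 bytes_emitted=3
After char 6 ('u'=46): chars_in_quartet=3 acc=0x2B0EE bytes_emitted=3
After char 7 ('F'=5): chars_in_quartet=4 acc=0xAC3B85 -> emit AC 3B 85, reset; bytes_emitted=6
After char 8 ('X'=23): chars_in_quartet=1 acc=0x17 bytes_emitted=6
After char 9 ('R'=17): chars_in_quartet=2 acc=0x5D1 bytes_emitted=6

Answer: 2 0x5D1 6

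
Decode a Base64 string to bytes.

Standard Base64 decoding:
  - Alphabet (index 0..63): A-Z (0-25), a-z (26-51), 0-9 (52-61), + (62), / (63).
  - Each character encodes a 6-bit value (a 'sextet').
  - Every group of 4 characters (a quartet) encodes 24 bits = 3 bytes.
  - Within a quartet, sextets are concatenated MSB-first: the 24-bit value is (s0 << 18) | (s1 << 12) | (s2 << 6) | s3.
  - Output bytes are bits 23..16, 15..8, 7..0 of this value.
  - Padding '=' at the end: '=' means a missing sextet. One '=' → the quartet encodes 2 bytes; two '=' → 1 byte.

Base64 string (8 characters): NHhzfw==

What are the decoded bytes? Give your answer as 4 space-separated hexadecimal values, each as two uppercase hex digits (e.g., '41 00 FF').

Answer: 34 78 73 7F

Derivation:
After char 0 ('N'=13): chars_in_quartet=1 acc=0xD bytes_emitted=0
After char 1 ('H'=7): chars_in_quartet=2 acc=0x347 bytes_emitted=0
After char 2 ('h'=33): chars_in_quartet=3 acc=0xD1E1 bytes_emitted=0
After char 3 ('z'=51): chars_in_quartet=4 acc=0x347873 -> emit 34 78 73, reset; bytes_emitted=3
After char 4 ('f'=31): chars_in_quartet=1 acc=0x1F bytes_emitted=3
After char 5 ('w'=48): chars_in_quartet=2 acc=0x7F0 bytes_emitted=3
Padding '==': partial quartet acc=0x7F0 -> emit 7F; bytes_emitted=4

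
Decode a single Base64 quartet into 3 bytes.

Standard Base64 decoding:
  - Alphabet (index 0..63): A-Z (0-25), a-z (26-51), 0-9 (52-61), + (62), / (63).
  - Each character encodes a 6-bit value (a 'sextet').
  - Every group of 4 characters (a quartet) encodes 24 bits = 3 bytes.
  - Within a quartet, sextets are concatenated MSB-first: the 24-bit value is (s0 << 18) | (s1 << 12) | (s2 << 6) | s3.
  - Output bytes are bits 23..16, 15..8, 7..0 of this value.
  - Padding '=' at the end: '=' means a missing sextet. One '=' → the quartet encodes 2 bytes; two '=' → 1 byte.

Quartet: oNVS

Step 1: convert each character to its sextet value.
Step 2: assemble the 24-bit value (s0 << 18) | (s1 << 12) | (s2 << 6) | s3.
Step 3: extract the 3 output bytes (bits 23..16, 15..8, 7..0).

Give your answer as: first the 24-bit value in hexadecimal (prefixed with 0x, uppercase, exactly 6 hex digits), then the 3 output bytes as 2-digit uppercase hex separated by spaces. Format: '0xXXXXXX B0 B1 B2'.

Sextets: o=40, N=13, V=21, S=18
24-bit: (40<<18) | (13<<12) | (21<<6) | 18
      = 0xA00000 | 0x00D000 | 0x000540 | 0x000012
      = 0xA0D552
Bytes: (v>>16)&0xFF=A0, (v>>8)&0xFF=D5, v&0xFF=52

Answer: 0xA0D552 A0 D5 52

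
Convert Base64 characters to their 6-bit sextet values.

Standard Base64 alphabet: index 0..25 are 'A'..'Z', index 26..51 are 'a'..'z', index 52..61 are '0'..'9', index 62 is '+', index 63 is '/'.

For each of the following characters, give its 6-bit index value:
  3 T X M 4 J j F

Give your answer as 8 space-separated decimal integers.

'3': 0..9 range, 52 + ord('3') − ord('0') = 55
'T': A..Z range, ord('T') − ord('A') = 19
'X': A..Z range, ord('X') − ord('A') = 23
'M': A..Z range, ord('M') − ord('A') = 12
'4': 0..9 range, 52 + ord('4') − ord('0') = 56
'J': A..Z range, ord('J') − ord('A') = 9
'j': a..z range, 26 + ord('j') − ord('a') = 35
'F': A..Z range, ord('F') − ord('A') = 5

Answer: 55 19 23 12 56 9 35 5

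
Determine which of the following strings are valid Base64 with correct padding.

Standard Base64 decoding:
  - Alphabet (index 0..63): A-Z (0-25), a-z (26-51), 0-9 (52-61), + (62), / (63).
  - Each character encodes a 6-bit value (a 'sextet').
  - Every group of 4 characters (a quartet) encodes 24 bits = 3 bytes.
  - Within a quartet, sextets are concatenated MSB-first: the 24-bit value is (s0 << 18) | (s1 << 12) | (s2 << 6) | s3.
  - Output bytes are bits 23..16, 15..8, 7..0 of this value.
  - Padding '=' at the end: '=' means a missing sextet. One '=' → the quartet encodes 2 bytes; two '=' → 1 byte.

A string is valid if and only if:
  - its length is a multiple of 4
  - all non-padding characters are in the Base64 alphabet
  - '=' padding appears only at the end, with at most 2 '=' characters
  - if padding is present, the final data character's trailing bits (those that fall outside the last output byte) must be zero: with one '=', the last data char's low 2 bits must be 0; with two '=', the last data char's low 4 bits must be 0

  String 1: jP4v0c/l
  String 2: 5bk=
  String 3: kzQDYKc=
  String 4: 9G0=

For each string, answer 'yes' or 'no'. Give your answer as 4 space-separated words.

String 1: 'jP4v0c/l' → valid
String 2: '5bk=' → valid
String 3: 'kzQDYKc=' → valid
String 4: '9G0=' → valid

Answer: yes yes yes yes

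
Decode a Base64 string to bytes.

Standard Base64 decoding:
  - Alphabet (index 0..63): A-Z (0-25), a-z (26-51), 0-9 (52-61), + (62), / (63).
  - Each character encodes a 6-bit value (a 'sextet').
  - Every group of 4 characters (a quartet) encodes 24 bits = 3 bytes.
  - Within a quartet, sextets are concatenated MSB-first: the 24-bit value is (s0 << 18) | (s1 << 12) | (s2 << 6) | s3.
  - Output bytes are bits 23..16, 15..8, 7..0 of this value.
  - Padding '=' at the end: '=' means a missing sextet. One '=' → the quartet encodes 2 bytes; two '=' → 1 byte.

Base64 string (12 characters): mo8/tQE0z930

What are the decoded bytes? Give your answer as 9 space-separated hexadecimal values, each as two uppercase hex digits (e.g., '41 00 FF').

Answer: 9A 8F 3F B5 01 34 CF DD F4

Derivation:
After char 0 ('m'=38): chars_in_quartet=1 acc=0x26 bytes_emitted=0
After char 1 ('o'=40): chars_in_quartet=2 acc=0x9A8 bytes_emitted=0
After char 2 ('8'=60): chars_in_quartet=3 acc=0x26A3C bytes_emitted=0
After char 3 ('/'=63): chars_in_quartet=4 acc=0x9A8F3F -> emit 9A 8F 3F, reset; bytes_emitted=3
After char 4 ('t'=45): chars_in_quartet=1 acc=0x2D bytes_emitted=3
After char 5 ('Q'=16): chars_in_quartet=2 acc=0xB50 bytes_emitted=3
After char 6 ('E'=4): chars_in_quartet=3 acc=0x2D404 bytes_emitted=3
After char 7 ('0'=52): chars_in_quartet=4 acc=0xB50134 -> emit B5 01 34, reset; bytes_emitted=6
After char 8 ('z'=51): chars_in_quartet=1 acc=0x33 bytes_emitted=6
After char 9 ('9'=61): chars_in_quartet=2 acc=0xCFD bytes_emitted=6
After char 10 ('3'=55): chars_in_quartet=3 acc=0x33F77 bytes_emitted=6
After char 11 ('0'=52): chars_in_quartet=4 acc=0xCFDDF4 -> emit CF DD F4, reset; bytes_emitted=9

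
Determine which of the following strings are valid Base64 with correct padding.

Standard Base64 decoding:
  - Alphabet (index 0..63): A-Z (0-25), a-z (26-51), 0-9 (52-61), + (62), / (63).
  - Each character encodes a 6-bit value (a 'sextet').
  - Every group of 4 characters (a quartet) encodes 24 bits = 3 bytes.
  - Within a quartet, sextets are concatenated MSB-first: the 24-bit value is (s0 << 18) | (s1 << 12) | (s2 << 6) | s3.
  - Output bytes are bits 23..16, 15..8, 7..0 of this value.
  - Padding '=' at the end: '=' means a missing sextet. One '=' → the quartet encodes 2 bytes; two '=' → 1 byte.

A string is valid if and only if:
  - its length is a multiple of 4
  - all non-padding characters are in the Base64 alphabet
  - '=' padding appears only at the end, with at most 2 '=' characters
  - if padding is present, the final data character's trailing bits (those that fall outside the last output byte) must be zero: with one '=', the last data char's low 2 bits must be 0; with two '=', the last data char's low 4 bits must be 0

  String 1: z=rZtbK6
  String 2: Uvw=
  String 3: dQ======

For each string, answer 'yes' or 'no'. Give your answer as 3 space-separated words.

String 1: 'z=rZtbK6' → invalid (bad char(s): ['=']; '=' in middle)
String 2: 'Uvw=' → valid
String 3: 'dQ======' → invalid (6 pad chars (max 2))

Answer: no yes no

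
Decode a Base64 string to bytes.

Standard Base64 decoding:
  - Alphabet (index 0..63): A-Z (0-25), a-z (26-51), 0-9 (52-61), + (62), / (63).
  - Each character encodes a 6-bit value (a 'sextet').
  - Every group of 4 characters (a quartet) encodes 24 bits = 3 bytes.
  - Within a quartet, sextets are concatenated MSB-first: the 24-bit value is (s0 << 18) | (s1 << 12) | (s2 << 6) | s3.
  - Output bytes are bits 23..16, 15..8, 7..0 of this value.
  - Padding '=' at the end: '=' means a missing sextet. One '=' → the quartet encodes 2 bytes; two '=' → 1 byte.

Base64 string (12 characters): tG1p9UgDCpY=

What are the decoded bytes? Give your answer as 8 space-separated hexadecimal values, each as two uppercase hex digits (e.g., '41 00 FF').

Answer: B4 6D 69 F5 48 03 0A 96

Derivation:
After char 0 ('t'=45): chars_in_quartet=1 acc=0x2D bytes_emitted=0
After char 1 ('G'=6): chars_in_quartet=2 acc=0xB46 bytes_emitted=0
After char 2 ('1'=53): chars_in_quartet=3 acc=0x2D1B5 bytes_emitted=0
After char 3 ('p'=41): chars_in_quartet=4 acc=0xB46D69 -> emit B4 6D 69, reset; bytes_emitted=3
After char 4 ('9'=61): chars_in_quartet=1 acc=0x3D bytes_emitted=3
After char 5 ('U'=20): chars_in_quartet=2 acc=0xF54 bytes_emitted=3
After char 6 ('g'=32): chars_in_quartet=3 acc=0x3D520 bytes_emitted=3
After char 7 ('D'=3): chars_in_quartet=4 acc=0xF54803 -> emit F5 48 03, reset; bytes_emitted=6
After char 8 ('C'=2): chars_in_quartet=1 acc=0x2 bytes_emitted=6
After char 9 ('p'=41): chars_in_quartet=2 acc=0xA9 bytes_emitted=6
After char 10 ('Y'=24): chars_in_quartet=3 acc=0x2A58 bytes_emitted=6
Padding '=': partial quartet acc=0x2A58 -> emit 0A 96; bytes_emitted=8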